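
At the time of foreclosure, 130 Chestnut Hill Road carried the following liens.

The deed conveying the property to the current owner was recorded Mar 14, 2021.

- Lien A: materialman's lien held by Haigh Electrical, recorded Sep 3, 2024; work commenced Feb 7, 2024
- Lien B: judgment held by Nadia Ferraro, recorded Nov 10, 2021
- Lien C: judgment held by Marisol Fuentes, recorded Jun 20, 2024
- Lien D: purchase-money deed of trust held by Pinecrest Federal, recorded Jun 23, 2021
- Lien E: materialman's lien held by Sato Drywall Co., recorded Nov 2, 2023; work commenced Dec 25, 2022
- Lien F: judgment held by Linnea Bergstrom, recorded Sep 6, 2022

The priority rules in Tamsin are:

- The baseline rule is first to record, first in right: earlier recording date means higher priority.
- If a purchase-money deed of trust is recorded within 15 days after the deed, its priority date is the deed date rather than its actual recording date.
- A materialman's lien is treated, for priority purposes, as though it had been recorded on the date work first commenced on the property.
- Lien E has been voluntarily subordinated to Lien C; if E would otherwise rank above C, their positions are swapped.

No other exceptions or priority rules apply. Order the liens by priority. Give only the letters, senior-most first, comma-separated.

First, effective dates: A is treated as recorded Feb 7, 2024, the work-commencement date; D was recorded 101 days after the deed, outside the 15-day window, so it keeps its recording date; E's effective date is Dec 25, 2022, when work began.
Ordering by effective date: D (Jun 23, 2021), B (Nov 10, 2021), F (Sep 6, 2022), E (Dec 25, 2022), A (Feb 7, 2024), C (Jun 20, 2024).
The subordination applies — E was senior to C — so E and C swap.

D, B, F, C, A, E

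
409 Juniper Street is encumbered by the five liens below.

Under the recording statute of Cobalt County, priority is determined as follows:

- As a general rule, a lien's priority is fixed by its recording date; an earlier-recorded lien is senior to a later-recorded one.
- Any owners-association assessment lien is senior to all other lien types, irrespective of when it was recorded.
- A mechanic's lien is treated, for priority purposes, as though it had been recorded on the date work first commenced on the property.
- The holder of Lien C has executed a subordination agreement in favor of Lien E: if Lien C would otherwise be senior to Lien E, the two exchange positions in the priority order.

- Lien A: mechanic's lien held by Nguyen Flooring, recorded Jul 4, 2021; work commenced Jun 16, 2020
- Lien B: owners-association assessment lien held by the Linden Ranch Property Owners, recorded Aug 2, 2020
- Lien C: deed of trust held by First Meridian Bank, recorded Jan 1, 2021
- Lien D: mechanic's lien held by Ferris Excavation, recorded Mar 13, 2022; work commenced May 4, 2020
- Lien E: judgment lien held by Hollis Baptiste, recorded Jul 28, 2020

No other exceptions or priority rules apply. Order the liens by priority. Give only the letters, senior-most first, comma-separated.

Effective dates after the stated exceptions: A relates back to Jun 16, 2020 (work commenced); D's effective date is May 4, 2020, when work began.
As an owners-association assessment lien, B is senior to every other lien.
Ordering the rest by effective date: D (May 4, 2020), A (Jun 16, 2020), E (Jul 28, 2020), C (Jan 1, 2021).
C already ranks below E; the subordination has no effect.

B, D, A, E, C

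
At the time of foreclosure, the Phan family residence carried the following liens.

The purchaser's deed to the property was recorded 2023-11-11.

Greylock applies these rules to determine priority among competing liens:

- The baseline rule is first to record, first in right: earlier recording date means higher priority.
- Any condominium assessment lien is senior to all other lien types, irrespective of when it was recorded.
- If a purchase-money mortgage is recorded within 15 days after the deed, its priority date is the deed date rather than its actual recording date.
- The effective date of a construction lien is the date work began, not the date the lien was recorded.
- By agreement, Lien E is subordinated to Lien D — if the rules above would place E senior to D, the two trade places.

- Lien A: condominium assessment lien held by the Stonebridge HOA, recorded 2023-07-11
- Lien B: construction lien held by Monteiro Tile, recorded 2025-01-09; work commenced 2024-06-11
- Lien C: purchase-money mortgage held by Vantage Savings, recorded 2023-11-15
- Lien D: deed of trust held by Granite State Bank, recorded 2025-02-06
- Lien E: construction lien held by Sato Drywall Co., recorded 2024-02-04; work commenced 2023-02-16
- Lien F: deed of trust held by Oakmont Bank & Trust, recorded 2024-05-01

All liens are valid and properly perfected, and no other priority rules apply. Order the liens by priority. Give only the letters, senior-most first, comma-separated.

A, D, C, F, B, E

Effective dates: B's effective date is 2024-06-11, when work began; C relates back to the deed date 2023-11-11; E's effective date is 2023-02-16, when work began.
A is a condominium assessment lien, so it outranks all other liens regardless of date.
Among the remaining liens, by effective date: E (2023-02-16), C (2023-11-11), F (2024-05-01), B (2024-06-11), D (2025-02-06).
The subordination applies — E was senior to D — so E and D swap.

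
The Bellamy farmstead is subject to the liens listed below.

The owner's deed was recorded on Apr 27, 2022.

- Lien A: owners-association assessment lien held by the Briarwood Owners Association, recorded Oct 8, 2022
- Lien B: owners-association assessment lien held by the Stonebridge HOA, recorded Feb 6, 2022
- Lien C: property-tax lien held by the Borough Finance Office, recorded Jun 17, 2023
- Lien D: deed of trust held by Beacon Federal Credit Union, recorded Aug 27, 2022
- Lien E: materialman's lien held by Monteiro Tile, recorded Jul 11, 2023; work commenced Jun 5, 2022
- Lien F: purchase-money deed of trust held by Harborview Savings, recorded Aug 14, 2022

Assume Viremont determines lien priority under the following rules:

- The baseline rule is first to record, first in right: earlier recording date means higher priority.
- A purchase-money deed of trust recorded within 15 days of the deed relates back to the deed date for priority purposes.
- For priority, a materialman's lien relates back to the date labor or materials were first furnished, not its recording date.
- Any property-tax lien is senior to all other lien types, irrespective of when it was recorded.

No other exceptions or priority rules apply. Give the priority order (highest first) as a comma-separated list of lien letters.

C, B, E, F, D, A

Effective dates after the stated exceptions: E's effective date is Jun 5, 2022, when work began; F was recorded 109 days after the deed — beyond 15 days — so no relation-back applies.
C is a property-tax lien, so it outranks all other liens regardless of date.
Among the remaining liens, by effective date: B (Feb 6, 2022), E (Jun 5, 2022), F (Aug 14, 2022), D (Aug 27, 2022), A (Oct 8, 2022).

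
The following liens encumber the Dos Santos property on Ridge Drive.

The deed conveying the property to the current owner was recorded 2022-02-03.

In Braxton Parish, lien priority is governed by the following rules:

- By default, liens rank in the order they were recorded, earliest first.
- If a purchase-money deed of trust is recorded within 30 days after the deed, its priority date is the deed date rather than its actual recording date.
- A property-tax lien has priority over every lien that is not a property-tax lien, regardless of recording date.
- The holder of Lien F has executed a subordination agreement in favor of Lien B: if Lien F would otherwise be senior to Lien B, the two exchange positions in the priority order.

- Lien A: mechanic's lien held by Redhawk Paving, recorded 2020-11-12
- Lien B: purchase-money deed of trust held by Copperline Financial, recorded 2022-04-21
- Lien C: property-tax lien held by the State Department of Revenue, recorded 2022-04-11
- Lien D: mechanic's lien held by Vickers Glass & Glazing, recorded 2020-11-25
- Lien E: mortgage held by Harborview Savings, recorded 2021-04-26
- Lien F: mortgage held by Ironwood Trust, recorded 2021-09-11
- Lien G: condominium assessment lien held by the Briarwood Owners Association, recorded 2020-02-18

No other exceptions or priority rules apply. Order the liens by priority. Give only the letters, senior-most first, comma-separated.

C, G, A, D, E, B, F

Effective dates after the stated exceptions: B was recorded 77 days after the deed, outside the 30-day window, so it keeps its recording date.
As a property-tax lien, C is senior to every other lien.
Remaining liens by effective date: G (2020-02-18), A (2020-11-12), D (2020-11-25), E (2021-04-26), F (2021-09-11), B (2022-04-21).
Because F would otherwise rank above B, the subordination swaps them.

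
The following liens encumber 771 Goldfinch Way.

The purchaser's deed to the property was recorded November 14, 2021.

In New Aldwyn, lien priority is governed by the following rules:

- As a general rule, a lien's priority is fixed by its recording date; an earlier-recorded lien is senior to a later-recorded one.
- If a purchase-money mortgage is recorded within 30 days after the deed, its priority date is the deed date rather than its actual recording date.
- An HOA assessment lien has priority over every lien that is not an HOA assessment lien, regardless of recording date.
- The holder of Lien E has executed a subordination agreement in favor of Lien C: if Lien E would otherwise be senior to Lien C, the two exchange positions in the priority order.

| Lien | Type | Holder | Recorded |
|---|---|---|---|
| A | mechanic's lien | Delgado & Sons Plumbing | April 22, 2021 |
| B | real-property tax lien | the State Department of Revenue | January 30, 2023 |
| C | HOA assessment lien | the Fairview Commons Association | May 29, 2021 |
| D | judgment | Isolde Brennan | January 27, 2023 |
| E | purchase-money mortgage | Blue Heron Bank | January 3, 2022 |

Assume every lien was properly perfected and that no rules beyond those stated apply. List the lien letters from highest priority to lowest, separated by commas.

Effective dates: E missed the 30-day window (50 days after the deed), so its recording date stands.
C, as an HOA assessment lien, has superpriority and ranks first.
Ordering the rest by effective date: A (April 22, 2021), E (January 3, 2022), D (January 27, 2023), B (January 30, 2023).
E already ranks below C; the subordination has no effect.

C, A, E, D, B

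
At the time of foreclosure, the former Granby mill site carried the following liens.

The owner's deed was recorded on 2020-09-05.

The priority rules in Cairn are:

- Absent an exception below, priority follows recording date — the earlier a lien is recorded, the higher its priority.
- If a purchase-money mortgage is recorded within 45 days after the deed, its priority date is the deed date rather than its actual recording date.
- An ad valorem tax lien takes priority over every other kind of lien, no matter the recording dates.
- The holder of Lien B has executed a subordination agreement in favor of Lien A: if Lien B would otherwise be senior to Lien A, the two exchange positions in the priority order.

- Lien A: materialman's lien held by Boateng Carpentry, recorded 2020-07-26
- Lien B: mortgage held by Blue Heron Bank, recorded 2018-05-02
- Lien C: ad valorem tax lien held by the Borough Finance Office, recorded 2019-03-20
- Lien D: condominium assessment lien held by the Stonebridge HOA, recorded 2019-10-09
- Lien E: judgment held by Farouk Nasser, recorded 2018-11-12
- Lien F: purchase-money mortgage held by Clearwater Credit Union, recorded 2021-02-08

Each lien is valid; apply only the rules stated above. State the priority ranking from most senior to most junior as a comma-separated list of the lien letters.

First, effective dates: F was recorded 156 days after the deed — beyond 45 days — so no relation-back applies.
C, as an ad valorem tax lien, has superpriority and ranks first.
Remaining liens by effective date: B (2018-05-02), E (2018-11-12), D (2019-10-09), A (2020-07-26), F (2021-02-08).
Because B would otherwise rank above A, the subordination swaps them.

C, A, E, D, B, F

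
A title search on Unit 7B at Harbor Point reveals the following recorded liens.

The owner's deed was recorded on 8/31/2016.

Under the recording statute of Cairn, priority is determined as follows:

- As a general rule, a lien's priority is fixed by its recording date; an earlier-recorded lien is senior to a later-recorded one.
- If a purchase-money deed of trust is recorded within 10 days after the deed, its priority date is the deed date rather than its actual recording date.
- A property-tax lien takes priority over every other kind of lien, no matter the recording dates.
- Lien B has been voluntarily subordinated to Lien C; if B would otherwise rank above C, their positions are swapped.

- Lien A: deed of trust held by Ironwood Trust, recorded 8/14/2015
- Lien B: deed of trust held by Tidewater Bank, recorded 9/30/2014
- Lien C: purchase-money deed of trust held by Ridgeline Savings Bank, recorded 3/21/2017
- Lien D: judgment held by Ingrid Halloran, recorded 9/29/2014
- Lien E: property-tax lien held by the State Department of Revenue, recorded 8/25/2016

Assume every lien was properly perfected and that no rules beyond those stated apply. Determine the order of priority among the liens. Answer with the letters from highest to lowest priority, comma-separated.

Effective dates after the stated exceptions: C was recorded 202 days after the deed, outside the 10-day window, so it keeps its recording date.
E, as a property-tax lien, has superpriority and ranks first.
Among the remaining liens, by effective date: D (9/29/2014), B (9/30/2014), A (8/14/2015), C (3/21/2017).
Because B would otherwise rank above C, the subordination swaps them.

E, D, C, A, B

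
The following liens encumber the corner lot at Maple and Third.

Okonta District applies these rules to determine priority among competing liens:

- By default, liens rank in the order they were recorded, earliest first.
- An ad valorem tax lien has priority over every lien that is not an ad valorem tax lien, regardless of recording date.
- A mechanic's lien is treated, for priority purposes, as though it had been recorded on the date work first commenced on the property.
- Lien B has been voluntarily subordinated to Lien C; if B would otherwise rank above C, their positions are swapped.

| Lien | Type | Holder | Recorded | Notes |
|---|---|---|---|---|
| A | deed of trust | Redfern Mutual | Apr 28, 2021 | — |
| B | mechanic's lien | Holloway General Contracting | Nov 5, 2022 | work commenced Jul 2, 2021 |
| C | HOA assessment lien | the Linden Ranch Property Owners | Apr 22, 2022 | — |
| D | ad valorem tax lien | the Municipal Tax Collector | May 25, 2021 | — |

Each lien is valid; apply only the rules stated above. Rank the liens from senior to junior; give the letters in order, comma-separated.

D, A, C, B

Effective dates after the stated exceptions: B is treated as recorded Jul 2, 2021, the work-commencement date.
D is an ad valorem tax lien and takes priority over every other lien.
Ordering the rest by effective date: A (Apr 28, 2021), B (Jul 2, 2021), C (Apr 22, 2022).
Because B would otherwise rank above C, the subordination swaps them.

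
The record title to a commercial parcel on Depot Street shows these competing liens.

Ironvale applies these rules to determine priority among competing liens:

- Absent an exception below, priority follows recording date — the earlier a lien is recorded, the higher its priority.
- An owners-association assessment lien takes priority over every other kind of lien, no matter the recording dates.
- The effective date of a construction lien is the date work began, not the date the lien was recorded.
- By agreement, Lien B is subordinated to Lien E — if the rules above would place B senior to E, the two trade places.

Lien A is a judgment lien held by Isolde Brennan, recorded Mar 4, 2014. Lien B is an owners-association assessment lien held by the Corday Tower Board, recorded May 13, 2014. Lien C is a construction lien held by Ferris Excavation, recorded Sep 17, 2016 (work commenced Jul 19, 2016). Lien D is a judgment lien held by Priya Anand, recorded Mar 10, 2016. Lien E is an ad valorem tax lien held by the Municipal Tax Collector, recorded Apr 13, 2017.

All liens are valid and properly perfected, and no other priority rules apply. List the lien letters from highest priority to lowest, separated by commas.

E, A, D, C, B

Effective dates: C relates back to Jul 19, 2016 (work commenced).
B is an owners-association assessment lien, so it outranks all other liens regardless of date.
Ordering the rest by effective date: A (Mar 4, 2014), D (Mar 10, 2016), C (Jul 19, 2016), E (Apr 13, 2017).
Because B would otherwise rank above E, the subordination swaps them.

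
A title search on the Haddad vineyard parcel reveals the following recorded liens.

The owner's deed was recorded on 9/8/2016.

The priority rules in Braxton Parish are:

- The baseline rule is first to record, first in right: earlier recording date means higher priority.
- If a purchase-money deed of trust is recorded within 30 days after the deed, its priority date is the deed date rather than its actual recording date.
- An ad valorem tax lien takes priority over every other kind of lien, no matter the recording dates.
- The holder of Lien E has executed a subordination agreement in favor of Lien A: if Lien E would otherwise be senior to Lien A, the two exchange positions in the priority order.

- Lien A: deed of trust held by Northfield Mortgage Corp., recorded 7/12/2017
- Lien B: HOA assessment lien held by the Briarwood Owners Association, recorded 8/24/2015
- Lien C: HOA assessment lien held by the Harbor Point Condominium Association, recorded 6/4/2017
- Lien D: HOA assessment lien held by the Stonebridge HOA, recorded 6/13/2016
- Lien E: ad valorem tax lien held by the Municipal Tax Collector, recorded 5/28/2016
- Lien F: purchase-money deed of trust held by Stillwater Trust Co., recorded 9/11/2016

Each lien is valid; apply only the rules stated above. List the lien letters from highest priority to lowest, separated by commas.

Effective dates: F relates back to the deed date 9/8/2016.
As an ad valorem tax lien, E is senior to every other lien.
Ordering the rest by effective date: B (8/24/2015), D (6/13/2016), F (9/8/2016), C (6/4/2017), A (7/12/2017).
Because E would otherwise rank above A, the subordination swaps them.

A, B, D, F, C, E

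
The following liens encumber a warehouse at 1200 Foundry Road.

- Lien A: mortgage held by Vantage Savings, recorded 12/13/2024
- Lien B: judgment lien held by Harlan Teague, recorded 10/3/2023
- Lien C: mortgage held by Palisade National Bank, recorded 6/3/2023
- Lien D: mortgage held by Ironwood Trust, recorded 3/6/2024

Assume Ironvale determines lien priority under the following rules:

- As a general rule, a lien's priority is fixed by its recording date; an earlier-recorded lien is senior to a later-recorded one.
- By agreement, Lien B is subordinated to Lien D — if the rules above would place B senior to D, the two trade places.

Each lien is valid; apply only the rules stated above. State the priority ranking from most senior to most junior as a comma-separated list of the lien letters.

Ordering by effective date: C (6/3/2023), B (10/3/2023), D (3/6/2024), A (12/13/2024).
The subordination applies — B was senior to D — so B and D swap.

C, D, B, A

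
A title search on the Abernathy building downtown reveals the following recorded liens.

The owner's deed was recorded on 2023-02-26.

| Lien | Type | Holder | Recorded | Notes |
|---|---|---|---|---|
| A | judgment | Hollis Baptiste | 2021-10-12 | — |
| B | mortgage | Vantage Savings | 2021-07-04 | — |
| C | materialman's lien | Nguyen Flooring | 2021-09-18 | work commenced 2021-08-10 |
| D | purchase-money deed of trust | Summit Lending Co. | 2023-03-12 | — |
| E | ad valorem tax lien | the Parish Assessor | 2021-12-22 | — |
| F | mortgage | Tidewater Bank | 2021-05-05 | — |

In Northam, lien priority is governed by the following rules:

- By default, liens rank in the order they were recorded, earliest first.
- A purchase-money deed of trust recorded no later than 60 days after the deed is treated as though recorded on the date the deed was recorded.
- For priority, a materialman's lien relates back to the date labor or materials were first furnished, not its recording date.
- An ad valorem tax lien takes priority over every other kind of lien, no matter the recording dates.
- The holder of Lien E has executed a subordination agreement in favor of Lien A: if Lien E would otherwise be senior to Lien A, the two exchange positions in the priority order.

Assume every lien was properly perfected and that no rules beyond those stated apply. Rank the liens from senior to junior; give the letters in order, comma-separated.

A, F, B, C, E, D

Effective dates after the stated exceptions: C's effective date is 2021-08-10, when work began; D's effective date is the deed date, 2023-02-26.
E, as an ad valorem tax lien, has superpriority and ranks first.
The other liens, earliest effective date first: F (2021-05-05), B (2021-07-04), C (2021-08-10), A (2021-10-12), D (2023-02-26).
The subordination applies — E was senior to A — so E and A swap.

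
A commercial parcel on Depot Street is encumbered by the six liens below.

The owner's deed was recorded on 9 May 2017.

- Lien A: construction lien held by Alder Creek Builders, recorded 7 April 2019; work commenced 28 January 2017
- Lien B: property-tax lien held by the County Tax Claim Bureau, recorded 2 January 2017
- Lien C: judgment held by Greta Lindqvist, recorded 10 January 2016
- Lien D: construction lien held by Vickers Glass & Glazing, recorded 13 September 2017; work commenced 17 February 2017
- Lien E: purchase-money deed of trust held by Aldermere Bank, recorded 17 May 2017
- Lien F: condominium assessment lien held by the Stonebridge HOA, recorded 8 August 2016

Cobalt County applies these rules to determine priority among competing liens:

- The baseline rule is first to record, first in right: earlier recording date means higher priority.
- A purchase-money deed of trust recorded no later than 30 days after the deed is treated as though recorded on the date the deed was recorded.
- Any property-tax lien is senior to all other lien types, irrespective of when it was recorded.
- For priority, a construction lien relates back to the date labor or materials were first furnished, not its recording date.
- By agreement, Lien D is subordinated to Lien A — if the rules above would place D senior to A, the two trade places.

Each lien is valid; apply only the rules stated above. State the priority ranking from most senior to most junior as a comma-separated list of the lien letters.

B, C, F, A, D, E

Adjusting effective dates: A's effective date is 28 January 2017, when work began; D's effective date is 17 February 2017, when work began; E's effective date is the deed date, 9 May 2017.
B is a property-tax lien and takes priority over every other lien.
Among the remaining liens, by effective date: C (10 January 2016), F (8 August 2016), A (28 January 2017), D (17 February 2017), E (9 May 2017).
Since D is not senior to A, the subordination leaves the order unchanged.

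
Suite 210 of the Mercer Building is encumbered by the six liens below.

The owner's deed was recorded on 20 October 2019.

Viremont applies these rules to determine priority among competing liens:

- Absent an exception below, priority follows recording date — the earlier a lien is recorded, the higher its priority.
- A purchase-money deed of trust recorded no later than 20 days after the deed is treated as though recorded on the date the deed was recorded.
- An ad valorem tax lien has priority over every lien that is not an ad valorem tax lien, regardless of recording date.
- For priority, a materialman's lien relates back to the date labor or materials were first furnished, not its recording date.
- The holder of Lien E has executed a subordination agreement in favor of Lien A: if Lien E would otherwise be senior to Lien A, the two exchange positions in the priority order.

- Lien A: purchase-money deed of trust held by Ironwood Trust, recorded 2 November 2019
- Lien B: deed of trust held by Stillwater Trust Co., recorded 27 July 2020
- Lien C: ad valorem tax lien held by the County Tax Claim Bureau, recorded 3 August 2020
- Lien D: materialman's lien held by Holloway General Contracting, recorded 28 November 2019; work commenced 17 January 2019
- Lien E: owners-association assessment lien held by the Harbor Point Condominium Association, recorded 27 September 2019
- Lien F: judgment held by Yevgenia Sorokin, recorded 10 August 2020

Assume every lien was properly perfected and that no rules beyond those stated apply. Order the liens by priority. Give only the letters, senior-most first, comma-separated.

C, D, A, E, B, F

First, effective dates: A was recorded within the 20-day window, so its effective date is the deed date 20 October 2019; D's effective date is 17 January 2019, when work began.
C is an ad valorem tax lien, so it outranks all other liens regardless of date.
Among the remaining liens, by effective date: D (17 January 2019), E (27 September 2019), A (20 October 2019), B (27 July 2020), F (10 August 2020).
The subordination applies — E was senior to A — so E and A swap.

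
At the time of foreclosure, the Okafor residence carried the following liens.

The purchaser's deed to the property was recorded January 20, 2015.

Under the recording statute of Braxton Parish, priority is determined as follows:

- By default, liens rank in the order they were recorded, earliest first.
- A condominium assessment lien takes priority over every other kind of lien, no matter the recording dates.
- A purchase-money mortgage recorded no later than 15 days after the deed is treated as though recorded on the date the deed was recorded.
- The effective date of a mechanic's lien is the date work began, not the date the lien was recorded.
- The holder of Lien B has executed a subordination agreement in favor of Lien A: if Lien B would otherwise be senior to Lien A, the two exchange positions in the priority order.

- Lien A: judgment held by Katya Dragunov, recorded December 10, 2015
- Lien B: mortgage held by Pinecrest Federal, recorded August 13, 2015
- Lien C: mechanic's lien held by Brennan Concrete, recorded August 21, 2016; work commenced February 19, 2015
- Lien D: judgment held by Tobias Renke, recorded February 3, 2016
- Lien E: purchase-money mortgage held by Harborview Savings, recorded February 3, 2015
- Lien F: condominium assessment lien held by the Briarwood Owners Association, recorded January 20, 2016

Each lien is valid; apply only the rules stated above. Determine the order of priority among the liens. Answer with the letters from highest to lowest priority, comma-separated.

Adjusting effective dates: C is treated as recorded February 19, 2015, the work-commencement date; E's effective date is the deed date, January 20, 2015.
F is a condominium assessment lien and takes priority over every other lien.
Among the remaining liens, by effective date: E (January 20, 2015), C (February 19, 2015), B (August 13, 2015), A (December 10, 2015), D (February 3, 2016).
B would otherwise be senior to A, so under the subordination agreement B and A exchange positions.

F, E, C, A, B, D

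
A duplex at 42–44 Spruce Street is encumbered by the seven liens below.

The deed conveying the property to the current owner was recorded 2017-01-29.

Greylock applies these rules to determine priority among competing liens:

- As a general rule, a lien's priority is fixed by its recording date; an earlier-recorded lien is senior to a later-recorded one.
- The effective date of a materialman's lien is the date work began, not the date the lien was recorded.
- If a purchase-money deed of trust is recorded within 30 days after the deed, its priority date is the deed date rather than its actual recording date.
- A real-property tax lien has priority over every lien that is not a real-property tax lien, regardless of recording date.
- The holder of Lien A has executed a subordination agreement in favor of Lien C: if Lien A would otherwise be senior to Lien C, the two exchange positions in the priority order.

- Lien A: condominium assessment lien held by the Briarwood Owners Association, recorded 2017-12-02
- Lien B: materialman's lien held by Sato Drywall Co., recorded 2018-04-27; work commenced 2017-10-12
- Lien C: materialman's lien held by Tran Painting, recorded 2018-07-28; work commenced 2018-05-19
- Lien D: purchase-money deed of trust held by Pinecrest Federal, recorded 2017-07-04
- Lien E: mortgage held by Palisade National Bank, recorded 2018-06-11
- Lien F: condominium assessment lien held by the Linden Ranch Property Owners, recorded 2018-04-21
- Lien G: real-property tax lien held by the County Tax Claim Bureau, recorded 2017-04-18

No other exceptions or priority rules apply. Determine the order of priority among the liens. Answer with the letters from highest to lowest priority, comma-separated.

G, D, B, C, F, A, E

Effective dates after the stated exceptions: B relates back to 2017-10-12 (work commenced); C's effective date is 2018-05-19, when work began; D was recorded 156 days after the deed, outside the 30-day window, so it keeps its recording date.
G, as a real-property tax lien, has superpriority and ranks first.
The other liens, earliest effective date first: D (2017-07-04), B (2017-10-12), A (2017-12-02), F (2018-04-21), C (2018-05-19), E (2018-06-11).
A would otherwise be senior to C, so under the subordination agreement A and C exchange positions.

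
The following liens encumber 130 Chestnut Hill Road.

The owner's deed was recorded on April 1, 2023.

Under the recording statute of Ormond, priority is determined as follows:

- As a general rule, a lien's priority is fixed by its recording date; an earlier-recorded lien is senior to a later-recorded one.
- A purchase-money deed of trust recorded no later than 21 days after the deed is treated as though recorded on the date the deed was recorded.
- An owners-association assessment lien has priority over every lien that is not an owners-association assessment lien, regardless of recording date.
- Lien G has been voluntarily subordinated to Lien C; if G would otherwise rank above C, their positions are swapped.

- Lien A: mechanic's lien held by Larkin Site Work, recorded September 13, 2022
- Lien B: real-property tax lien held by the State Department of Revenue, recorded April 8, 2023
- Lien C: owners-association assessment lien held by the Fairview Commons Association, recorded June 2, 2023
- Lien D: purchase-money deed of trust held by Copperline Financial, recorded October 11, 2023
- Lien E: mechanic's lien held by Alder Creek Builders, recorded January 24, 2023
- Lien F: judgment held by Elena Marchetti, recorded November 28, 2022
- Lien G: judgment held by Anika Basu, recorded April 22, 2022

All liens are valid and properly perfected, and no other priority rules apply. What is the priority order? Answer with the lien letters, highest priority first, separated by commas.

C, G, A, F, E, B, D

First, effective dates: D was recorded 193 days after the deed, outside the 21-day window, so it keeps its recording date.
C is an owners-association assessment lien, so it outranks all other liens regardless of date.
Remaining liens by effective date: G (April 22, 2022), A (September 13, 2022), F (November 28, 2022), E (January 24, 2023), B (April 8, 2023), D (October 11, 2023).
G is already junior to C, so the subordination agreement changes nothing.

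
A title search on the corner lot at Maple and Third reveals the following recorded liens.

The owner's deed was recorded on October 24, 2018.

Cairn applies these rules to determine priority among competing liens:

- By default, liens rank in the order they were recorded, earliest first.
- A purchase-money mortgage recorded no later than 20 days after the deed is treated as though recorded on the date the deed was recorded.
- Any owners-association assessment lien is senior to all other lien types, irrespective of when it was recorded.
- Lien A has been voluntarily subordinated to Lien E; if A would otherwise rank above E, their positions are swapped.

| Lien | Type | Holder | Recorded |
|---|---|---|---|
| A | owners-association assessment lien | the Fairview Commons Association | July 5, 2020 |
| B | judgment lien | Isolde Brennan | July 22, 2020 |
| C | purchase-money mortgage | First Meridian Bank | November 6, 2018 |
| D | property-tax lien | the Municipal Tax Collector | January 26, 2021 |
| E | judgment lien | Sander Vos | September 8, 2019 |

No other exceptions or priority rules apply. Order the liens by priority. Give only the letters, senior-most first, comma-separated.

Adjusting effective dates: C's effective date is the deed date, October 24, 2018.
A is an owners-association assessment lien, so it outranks all other liens regardless of date.
Ordering the rest by effective date: C (October 24, 2018), E (September 8, 2019), B (July 22, 2020), D (January 26, 2021).
Because A would otherwise rank above E, the subordination swaps them.

E, C, A, B, D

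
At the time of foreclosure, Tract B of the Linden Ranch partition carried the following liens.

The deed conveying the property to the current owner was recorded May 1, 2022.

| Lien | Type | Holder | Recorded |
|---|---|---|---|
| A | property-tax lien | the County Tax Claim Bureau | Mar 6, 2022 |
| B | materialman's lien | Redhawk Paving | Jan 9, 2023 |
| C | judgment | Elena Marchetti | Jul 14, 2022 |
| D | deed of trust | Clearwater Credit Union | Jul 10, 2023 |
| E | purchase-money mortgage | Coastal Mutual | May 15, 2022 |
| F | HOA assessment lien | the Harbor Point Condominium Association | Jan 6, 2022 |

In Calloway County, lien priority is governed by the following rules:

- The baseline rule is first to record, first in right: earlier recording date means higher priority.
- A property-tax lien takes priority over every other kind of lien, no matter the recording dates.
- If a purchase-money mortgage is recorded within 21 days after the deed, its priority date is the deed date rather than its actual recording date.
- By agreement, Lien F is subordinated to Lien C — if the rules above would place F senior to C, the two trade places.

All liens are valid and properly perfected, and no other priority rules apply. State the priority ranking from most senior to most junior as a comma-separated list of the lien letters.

Effective dates after the stated exceptions: E's effective date is the deed date, May 1, 2022.
As a property-tax lien, A is senior to every other lien.
Among the remaining liens, by effective date: F (Jan 6, 2022), E (May 1, 2022), C (Jul 14, 2022), B (Jan 9, 2023), D (Jul 10, 2023).
F is senior to C before the subordination, so the two trade places.

A, C, E, F, B, D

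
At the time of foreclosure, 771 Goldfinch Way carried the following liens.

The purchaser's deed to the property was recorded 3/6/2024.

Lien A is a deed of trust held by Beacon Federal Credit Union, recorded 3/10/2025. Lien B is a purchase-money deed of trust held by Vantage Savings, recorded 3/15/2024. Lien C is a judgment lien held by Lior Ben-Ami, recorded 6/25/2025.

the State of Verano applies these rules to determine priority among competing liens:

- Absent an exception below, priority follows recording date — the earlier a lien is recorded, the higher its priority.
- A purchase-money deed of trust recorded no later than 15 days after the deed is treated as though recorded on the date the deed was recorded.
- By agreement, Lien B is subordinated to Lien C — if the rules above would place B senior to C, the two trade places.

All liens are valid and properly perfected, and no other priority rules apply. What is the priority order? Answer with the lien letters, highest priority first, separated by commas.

Effective dates: B's effective date is the deed date, 3/6/2024.
By effective date, earliest first: B (3/6/2024), A (3/10/2025), C (6/25/2025).
Because B would otherwise rank above C, the subordination swaps them.

C, A, B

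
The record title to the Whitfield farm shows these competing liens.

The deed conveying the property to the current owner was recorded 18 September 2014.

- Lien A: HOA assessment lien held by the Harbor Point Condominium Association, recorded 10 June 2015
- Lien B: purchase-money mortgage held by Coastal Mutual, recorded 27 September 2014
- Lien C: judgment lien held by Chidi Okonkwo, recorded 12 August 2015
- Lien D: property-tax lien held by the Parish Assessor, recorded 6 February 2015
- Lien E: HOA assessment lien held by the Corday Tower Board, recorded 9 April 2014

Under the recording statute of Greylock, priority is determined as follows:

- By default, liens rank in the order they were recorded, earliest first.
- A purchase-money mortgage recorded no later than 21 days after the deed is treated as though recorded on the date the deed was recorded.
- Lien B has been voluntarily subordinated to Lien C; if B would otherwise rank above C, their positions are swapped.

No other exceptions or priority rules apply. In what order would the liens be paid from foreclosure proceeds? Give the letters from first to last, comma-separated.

E, C, D, A, B

Effective dates: B relates back to the deed date 18 September 2014.
By effective date, earliest first: E (9 April 2014), B (18 September 2014), D (6 February 2015), A (10 June 2015), C (12 August 2015).
The subordination applies — B was senior to C — so B and C swap.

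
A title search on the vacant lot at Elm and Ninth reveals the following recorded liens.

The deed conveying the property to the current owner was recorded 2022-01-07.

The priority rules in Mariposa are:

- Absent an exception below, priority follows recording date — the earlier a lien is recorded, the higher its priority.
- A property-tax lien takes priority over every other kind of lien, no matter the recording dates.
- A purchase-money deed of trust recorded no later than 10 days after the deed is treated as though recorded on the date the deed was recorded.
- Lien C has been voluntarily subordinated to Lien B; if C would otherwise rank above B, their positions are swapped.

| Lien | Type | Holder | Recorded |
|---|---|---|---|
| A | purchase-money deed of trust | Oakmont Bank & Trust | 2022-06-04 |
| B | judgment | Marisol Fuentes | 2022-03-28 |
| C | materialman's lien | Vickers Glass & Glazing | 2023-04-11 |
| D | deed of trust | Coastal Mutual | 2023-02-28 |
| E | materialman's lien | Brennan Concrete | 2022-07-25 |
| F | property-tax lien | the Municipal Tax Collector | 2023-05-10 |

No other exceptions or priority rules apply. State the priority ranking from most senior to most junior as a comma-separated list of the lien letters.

F, B, A, E, D, C

Effective dates: A was recorded 148 days after the deed, outside the 10-day window, so it keeps its recording date.
As a property-tax lien, F is senior to every other lien.
The other liens, earliest effective date first: B (2022-03-28), A (2022-06-04), E (2022-07-25), D (2023-02-28), C (2023-04-11).
C already ranks below B; the subordination has no effect.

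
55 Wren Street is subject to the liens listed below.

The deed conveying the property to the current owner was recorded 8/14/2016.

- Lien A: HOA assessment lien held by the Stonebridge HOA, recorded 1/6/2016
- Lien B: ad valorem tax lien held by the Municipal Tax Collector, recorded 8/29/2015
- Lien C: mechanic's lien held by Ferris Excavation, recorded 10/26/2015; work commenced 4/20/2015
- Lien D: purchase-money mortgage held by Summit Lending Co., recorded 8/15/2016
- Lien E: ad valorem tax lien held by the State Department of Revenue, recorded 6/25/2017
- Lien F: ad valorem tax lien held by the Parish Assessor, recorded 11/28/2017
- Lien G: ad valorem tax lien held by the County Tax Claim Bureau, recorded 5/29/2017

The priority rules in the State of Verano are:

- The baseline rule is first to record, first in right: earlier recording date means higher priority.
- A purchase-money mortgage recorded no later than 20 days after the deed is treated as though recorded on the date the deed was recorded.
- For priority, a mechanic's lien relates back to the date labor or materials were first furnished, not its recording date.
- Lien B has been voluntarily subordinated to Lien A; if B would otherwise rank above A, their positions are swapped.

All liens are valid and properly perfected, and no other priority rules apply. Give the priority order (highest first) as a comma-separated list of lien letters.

Adjusting effective dates: C is treated as recorded 4/20/2015, the work-commencement date; D's effective date is the deed date, 8/14/2016.
By effective date, earliest first: C (4/20/2015), B (8/29/2015), A (1/6/2016), D (8/14/2016), G (5/29/2017), E (6/25/2017), F (11/28/2017).
B is senior to A before the subordination, so the two trade places.

C, A, B, D, G, E, F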